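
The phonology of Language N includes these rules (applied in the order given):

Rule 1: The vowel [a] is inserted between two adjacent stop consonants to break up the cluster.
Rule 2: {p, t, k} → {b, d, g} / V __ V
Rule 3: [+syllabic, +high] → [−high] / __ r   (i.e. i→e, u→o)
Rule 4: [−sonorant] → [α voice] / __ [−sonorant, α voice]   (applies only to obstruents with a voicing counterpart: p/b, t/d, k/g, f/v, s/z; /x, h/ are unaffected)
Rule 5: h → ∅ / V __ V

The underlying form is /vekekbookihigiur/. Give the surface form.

vegegaboogiigior

Rule 1 (stop-cluster a-epenthesis): /k/ and /b/ form a stop–stop cluster, so [a] is inserted between them. /vekekbookihigiur/ → vekekabookihigiur.
Rule 2 (intervocalic voicing): /k/ is a voiceless stop between vowels /e/ and /e/, so it voices to [g]. /k/ is a voiceless stop between vowels /e/ and /a/, so it voices to [g]. /k/ is a voiceless stop between vowels /o/ and /i/, so it voices to [g]. /vekekabookihigiur/ → vegegaboogihigiur.
Rule 3 (pre-rhotic lowering): /u/ is a high vowel immediately before /r/, so it lowers to [o]. /vegegaboogihigiur/ → vegegaboogihigior.
Rule 4 (regressive voicing assimilation): no segment meets the environment; /vegegaboogihigior/ is unchanged.
Rule 5 (intervocalic h-deletion): /h/ occurs between vowels /i/ and /i/, so it deletes. /vegegaboogihigior/ → vegegaboogiigior.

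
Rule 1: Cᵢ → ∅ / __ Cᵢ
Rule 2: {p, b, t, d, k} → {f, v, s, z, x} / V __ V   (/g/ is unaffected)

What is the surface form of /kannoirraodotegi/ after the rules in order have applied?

kanoiraozosegi

Rule 1 (degemination): /nn/ is a geminate; the first /n/ deletes. /rr/ is a geminate; the first /r/ deletes. /kannoirraodotegi/ → kanoiraodotegi.
Rule 2 (intervocalic spirantization): /d/ is a stop between vowels /o/ and /o/, so it spirantizes to the fricative [z]. /t/ is a stop between vowels /o/ and /e/, so it spirantizes to the fricative [s]. /kanoiraodotegi/ → kanoiraozosegi.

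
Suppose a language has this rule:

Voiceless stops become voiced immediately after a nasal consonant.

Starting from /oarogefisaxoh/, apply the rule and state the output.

oarogefisaxoh

No segment of /oarogefisaxoh/ meets the structural description of the rule, so the form surfaces unchanged.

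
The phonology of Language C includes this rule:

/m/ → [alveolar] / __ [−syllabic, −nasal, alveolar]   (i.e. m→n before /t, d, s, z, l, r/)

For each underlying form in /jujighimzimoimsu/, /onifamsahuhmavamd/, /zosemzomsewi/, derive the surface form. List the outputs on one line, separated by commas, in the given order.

jujighinzimoinsu, onifansahuhmavand, zosenzonsewi

/jujighimzimoimsu/: /m/ precedes the alveolar consonant /z/, so it assimilates in place to [n]. /m/ precedes the alveolar consonant /s/, so it assimilates in place to [n]. → [jujighinzimoinsu].
/onifamsahuhmavamd/: /m/ precedes the alveolar consonant /s/, so it assimilates in place to [n]. /m/ precedes the alveolar consonant /d/, so it assimilates in place to [n]. → [onifansahuhmavand].
/zosemzomsewi/: /m/ precedes the alveolar consonant /z/, so it assimilates in place to [n]. /m/ precedes the alveolar consonant /s/, so it assimilates in place to [n]. → [zosenzonsewi].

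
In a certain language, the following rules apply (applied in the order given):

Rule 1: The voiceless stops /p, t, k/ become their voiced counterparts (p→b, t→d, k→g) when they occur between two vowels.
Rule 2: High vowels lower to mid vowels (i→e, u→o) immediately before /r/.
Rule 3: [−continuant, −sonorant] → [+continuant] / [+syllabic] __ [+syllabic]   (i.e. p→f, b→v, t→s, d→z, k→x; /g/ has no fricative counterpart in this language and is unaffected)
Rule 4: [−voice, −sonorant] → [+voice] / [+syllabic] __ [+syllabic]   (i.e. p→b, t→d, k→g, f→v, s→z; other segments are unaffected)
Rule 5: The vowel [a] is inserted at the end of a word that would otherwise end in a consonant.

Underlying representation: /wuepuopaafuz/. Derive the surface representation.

Rule 1 (intervocalic voicing): /p/ is a voiceless stop between vowels /e/ and /u/, so it voices to [b]. /p/ is a voiceless stop between vowels /o/ and /a/, so it voices to [b]. /wuepuopaafuz/ → wuebuobaafuz.
Rule 2 (pre-rhotic lowering): no segment meets the environment; /wuebuobaafuz/ is unchanged.
Rule 3 (intervocalic spirantization): /b/ is a stop between vowels /e/ and /u/, so it spirantizes to the fricative [v]. /b/ is a stop between vowels /o/ and /a/, so it spirantizes to the fricative [v]. /wuebuobaafuz/ → wuevuovaafuz.
Rule 4 (intervocalic voicing): /f/ is a voiceless obstruent between vowels /a/ and /u/, so it voices to [v]. /wuevuovaafuz/ → wuevuovaavuz.
Rule 5 (final a-epenthesis): the form ends in the consonant /z/, so [a] is inserted word-finally. /wuevuovaavuz/ → wuevuovaavuza.

wuevuovaavuza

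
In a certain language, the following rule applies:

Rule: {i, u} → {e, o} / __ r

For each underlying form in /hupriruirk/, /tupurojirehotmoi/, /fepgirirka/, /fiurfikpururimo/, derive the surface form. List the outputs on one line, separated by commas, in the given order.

hupreruerk, tuporojerehotmoi, fepgererka, fiorfikpororimo

/hupriruirk/: /i/ is a high vowel immediately before /r/, so it lowers to [e]. /i/ is a high vowel immediately before /r/, so it lowers to [e]. → [hupreruerk].
/tupurojirehotmoi/: /u/ is a high vowel immediately before /r/, so it lowers to [o]. /i/ is a high vowel immediately before /r/, so it lowers to [e]. → [tuporojerehotmoi].
/fepgirirka/: /i/ is a high vowel immediately before /r/, so it lowers to [e]. /i/ is a high vowel immediately before /r/, so it lowers to [e]. → [fepgererka].
/fiurfikpururimo/: /u/ is a high vowel immediately before /r/, so it lowers to [o]. /u/ is a high vowel immediately before /r/, so it lowers to [o]. /u/ is a high vowel immediately before /r/, so it lowers to [o]. → [fiorfikpororimo].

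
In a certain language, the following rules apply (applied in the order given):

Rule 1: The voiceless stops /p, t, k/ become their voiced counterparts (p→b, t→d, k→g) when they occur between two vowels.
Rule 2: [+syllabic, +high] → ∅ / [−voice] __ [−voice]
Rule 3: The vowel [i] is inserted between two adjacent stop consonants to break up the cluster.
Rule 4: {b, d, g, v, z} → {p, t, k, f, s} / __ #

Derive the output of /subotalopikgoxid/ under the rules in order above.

subodalobikigoxit

Rule 1 (intervocalic voicing): /t/ is a voiceless stop between vowels /o/ and /a/, so it voices to [d]. /p/ is a voiceless stop between vowels /o/ and /i/, so it voices to [b]. /subotalopikgoxid/ → subodalobikgoxid.
Rule 2 (high vowel syncope): no segment meets the environment; /subodalobikgoxid/ is unchanged.
Rule 3 (stop-cluster i-epenthesis): /k/ and /g/ form a stop–stop cluster, so [i] is inserted between them. /subodalobikgoxid/ → subodalobikigoxid.
Rule 4 (final devoicing): /d/ is a voiced obstruent in word-final position, so it devoices to [t]. /subodalobikigoxid/ → subodalobikigoxit.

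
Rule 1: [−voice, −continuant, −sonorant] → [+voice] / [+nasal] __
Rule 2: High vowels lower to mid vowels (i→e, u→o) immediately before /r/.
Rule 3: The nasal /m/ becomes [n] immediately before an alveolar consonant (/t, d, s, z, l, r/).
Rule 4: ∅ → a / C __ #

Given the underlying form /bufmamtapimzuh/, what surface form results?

bufmandapinzuha

Rule 1 (post-nasal voicing): /t/ is a voiceless stop immediately after the nasal /m/, so it voices to [d]. /bufmamtapimzuh/ → bufmamdapimzuh.
Rule 2 (pre-rhotic lowering): no segment meets the environment; /bufmamdapimzuh/ is unchanged.
Rule 3 (nasal place assimilation): /m/ precedes the alveolar consonant /d/, so it assimilates in place to [n]. /m/ precedes the alveolar consonant /z/, so it assimilates in place to [n]. /bufmamdapimzuh/ → bufmandapinzuh.
Rule 4 (final a-epenthesis): the form ends in the consonant /h/, so [a] is inserted word-finally. /bufmandapinzuh/ → bufmandapinzuha.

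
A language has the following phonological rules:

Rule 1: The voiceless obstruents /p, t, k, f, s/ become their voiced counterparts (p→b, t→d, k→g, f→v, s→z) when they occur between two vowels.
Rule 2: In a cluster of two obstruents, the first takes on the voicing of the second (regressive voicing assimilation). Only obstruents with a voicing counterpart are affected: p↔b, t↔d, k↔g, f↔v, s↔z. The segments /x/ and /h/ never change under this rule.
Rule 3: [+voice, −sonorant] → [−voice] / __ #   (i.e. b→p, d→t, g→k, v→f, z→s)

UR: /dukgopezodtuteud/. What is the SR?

Rule 1 (intervocalic voicing): /p/ is a voiceless obstruent between vowels /o/ and /e/, so it voices to [b]. /t/ is a voiceless obstruent between vowels /u/ and /e/, so it voices to [d]. /dukgopezodtuteud/ → dukgobezodtudeud.
Rule 2 (regressive voicing assimilation): /k/ precedes the voiced obstruent /g/, so it voices to [g] by assimilation. /d/ precedes the voiceless obstruent /t/, so it devoices to [t] by assimilation. /dukgobezodtudeud/ → duggobezottudeud.
Rule 3 (final devoicing): /d/ is a voiced obstruent in word-final position, so it devoices to [t]. /duggobezottudeud/ → duggobezottudeut.

duggobezottudeut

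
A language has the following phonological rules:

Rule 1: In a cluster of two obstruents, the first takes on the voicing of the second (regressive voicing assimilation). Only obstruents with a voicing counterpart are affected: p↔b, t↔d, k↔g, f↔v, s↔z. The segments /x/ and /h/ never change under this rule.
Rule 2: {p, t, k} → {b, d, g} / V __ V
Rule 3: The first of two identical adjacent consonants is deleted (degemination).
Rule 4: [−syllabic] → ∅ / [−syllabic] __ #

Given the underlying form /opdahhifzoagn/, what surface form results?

Rule 1 (regressive voicing assimilation): /p/ precedes the voiced obstruent /d/, so it voices to [b] by assimilation. /f/ precedes the voiced obstruent /z/, so it voices to [v] by assimilation. /opdahhifzoagn/ → obdahhivzoagn.
Rule 2 (intervocalic voicing): no segment meets the environment; /obdahhivzoagn/ is unchanged.
Rule 3 (degemination): /hh/ is a geminate; the first /h/ deletes. /obdahhivzoagn/ → obdahivzoagn.
Rule 4 (final cluster simplification): /n/ is the second consonant of a word-final cluster /gn/, so it deletes. /obdahivzoagn/ → obdahivzoag.

obdahivzoag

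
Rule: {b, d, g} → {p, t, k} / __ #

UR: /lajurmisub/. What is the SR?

lajurmisup

/b/ is a voiced stop in word-final position, so it devoices to [p].
Surface form: [lajurmisup].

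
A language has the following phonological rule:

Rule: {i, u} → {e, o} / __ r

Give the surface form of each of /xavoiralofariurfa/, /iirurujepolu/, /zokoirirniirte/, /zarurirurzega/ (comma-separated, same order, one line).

xavoeralofariorfa, ierorujepolu, zokoerernierte, zarorerorzega

/xavoiralofariurfa/: /i/ is a high vowel immediately before /r/, so it lowers to [e]. /u/ is a high vowel immediately before /r/, so it lowers to [o]. → [xavoeralofariorfa].
/iirurujepolu/: /i/ is a high vowel immediately before /r/, so it lowers to [e]. /u/ is a high vowel immediately before /r/, so it lowers to [o]. → [ierorujepolu].
/zokoirirniirte/: /i/ is a high vowel immediately before /r/, so it lowers to [e]. /i/ is a high vowel immediately before /r/, so it lowers to [e]. /i/ is a high vowel immediately before /r/, so it lowers to [e]. → [zokoerernierte].
/zarurirurzega/: /u/ is a high vowel immediately before /r/, so it lowers to [o]. /i/ is a high vowel immediately before /r/, so it lowers to [e]. /u/ is a high vowel immediately before /r/, so it lowers to [o]. → [zarorerorzega].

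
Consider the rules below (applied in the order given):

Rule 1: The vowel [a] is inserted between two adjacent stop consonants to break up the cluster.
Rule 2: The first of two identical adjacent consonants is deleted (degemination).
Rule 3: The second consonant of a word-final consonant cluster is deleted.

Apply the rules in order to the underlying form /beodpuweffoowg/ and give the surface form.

beodapuwefoow

Rule 1 (stop-cluster a-epenthesis): /d/ and /p/ form a stop–stop cluster, so [a] is inserted between them. /beodpuweffoowg/ → beodapuweffoowg.
Rule 2 (degemination): /ff/ is a geminate; the first /f/ deletes. /beodapuweffoowg/ → beodapuwefoowg.
Rule 3 (final cluster simplification): /g/ is the second consonant of a word-final cluster /wg/, so it deletes. /beodapuwefoowg/ → beodapuwefoow.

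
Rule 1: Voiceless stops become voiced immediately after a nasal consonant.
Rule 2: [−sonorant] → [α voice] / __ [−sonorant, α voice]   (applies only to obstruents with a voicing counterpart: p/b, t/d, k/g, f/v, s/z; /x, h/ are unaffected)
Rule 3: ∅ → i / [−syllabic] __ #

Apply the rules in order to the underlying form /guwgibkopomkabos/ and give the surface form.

Rule 1 (post-nasal voicing): /k/ is a voiceless stop immediately after the nasal /m/, so it voices to [g]. /guwgibkopomkabos/ → guwgibkopomgabos.
Rule 2 (regressive voicing assimilation): /b/ precedes the voiceless obstruent /k/, so it devoices to [p] by assimilation. /guwgibkopomgabos/ → guwgipkopomgabos.
Rule 3 (final i-epenthesis): the form ends in the consonant /s/, so [i] is inserted word-finally. /guwgipkopomgabos/ → guwgipkopomgabosi.

guwgipkopomgabosi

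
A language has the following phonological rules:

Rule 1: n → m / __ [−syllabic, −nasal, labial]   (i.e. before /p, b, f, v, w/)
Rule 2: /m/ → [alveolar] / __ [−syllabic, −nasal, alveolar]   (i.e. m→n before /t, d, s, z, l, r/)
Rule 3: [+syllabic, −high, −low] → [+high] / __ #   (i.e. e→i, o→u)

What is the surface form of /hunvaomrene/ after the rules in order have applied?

Rule 1 (nasal place assimilation): /n/ precedes the labial consonant /v/, so it assimilates in place to [m]. /hunvaomrene/ → humvaomrene.
Rule 2 (nasal place assimilation): /m/ precedes the alveolar consonant /r/, so it assimilates in place to [n]. /humvaomrene/ → humvaonrene.
Rule 3 (final vowel raising): /e/ is a mid vowel in word-final position, so it raises to [i]. /humvaonrene/ → humvaonreni.

humvaonreni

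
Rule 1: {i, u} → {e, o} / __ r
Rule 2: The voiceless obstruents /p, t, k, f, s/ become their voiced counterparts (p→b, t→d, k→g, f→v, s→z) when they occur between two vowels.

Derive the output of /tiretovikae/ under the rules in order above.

Rule 1 (pre-rhotic lowering): /i/ is a high vowel immediately before /r/, so it lowers to [e]. /tiretovikae/ → teretovikae.
Rule 2 (intervocalic voicing): /t/ is a voiceless obstruent between vowels /e/ and /o/, so it voices to [d]. /k/ is a voiceless obstruent between vowels /i/ and /a/, so it voices to [g]. /teretovikae/ → teredovigae.

teredovigae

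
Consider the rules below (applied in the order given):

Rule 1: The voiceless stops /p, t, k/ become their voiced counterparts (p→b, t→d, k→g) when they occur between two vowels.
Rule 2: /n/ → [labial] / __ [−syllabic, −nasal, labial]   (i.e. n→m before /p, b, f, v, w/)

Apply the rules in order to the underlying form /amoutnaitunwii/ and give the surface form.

amoutnaidumwii

Rule 1 (intervocalic voicing): /t/ is a voiceless stop between vowels /i/ and /u/, so it voices to [d]. /amoutnaitunwii/ → amoutnaidunwii.
Rule 2 (nasal place assimilation): /n/ precedes the labial consonant /w/, so it assimilates in place to [m]. /amoutnaidunwii/ → amoutnaidumwii.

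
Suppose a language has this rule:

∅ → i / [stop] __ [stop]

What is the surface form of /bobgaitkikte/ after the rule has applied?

bobigaitikikite

/b/ and /g/ form a stop–stop cluster, so [i] is inserted between them.
/t/ and /k/ form a stop–stop cluster, so [i] is inserted between them.
/k/ and /t/ form a stop–stop cluster, so [i] is inserted between them.
Surface form: [bobigaitikikite].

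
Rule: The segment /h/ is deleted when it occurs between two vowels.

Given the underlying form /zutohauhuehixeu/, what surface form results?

/h/ occurs between vowels /o/ and /a/, so it deletes.
/h/ occurs between vowels /u/ and /u/, so it deletes.
/h/ occurs between vowels /e/ and /i/, so it deletes.
Surface form: [zutoauueixeu].

zutoauueixeu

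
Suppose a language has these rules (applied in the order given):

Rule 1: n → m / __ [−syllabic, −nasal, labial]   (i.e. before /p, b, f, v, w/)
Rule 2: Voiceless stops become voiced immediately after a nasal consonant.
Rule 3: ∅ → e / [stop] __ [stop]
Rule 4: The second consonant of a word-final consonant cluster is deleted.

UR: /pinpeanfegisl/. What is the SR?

Rule 1 (nasal place assimilation): /n/ precedes the labial consonant /p/, so it assimilates in place to [m]. /n/ precedes the labial consonant /f/, so it assimilates in place to [m]. /pinpeanfegisl/ → pimpeamfegisl.
Rule 2 (post-nasal voicing): /p/ is a voiceless stop immediately after the nasal /m/, so it voices to [b]. /pimpeamfegisl/ → pimbeamfegisl.
Rule 3 (stop-cluster e-epenthesis): no segment meets the environment; /pimbeamfegisl/ is unchanged.
Rule 4 (final cluster simplification): /l/ is the second consonant of a word-final cluster /sl/, so it deletes. /pimbeamfegisl/ → pimbeamfegis.

pimbeamfegis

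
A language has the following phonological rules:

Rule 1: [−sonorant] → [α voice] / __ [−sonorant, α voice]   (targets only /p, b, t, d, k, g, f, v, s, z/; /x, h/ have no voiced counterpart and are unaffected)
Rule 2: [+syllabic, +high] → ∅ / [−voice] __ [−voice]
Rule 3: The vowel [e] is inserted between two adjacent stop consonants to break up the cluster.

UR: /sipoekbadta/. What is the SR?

Rule 1 (regressive voicing assimilation): /k/ precedes the voiced obstruent /b/, so it voices to [g] by assimilation. /d/ precedes the voiceless obstruent /t/, so it devoices to [t] by assimilation. /sipoekbadta/ → sipoegbatta.
Rule 2 (high vowel syncope): /i/ is a high vowel flanked by voiceless consonants /s/ and /p/, so it deletes. /sipoegbatta/ → spoegbatta.
Rule 3 (stop-cluster e-epenthesis): /g/ and /b/ form a stop–stop cluster, so [e] is inserted between them. /t/ and /t/ form a stop–stop cluster, so [e] is inserted between them. /spoegbatta/ → spoegebateta.

spoegebateta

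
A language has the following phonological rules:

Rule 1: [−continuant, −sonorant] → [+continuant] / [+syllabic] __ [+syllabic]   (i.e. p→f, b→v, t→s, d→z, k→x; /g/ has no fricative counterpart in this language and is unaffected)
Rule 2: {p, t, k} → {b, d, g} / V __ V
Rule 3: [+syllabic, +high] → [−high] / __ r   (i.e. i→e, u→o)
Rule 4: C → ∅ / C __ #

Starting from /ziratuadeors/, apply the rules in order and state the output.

zerasuazeor

Rule 1 (intervocalic spirantization): /t/ is a stop between vowels /a/ and /u/, so it spirantizes to the fricative [s]. /d/ is a stop between vowels /a/ and /e/, so it spirantizes to the fricative [z]. /ziratuadeors/ → zirasuazeors.
Rule 2 (intervocalic voicing): no segment meets the environment; /zirasuazeors/ is unchanged.
Rule 3 (pre-rhotic lowering): /i/ is a high vowel immediately before /r/, so it lowers to [e]. /zirasuazeors/ → zerasuazeors.
Rule 4 (final cluster simplification): /s/ is the second consonant of a word-final cluster /rs/, so it deletes. /zerasuazeors/ → zerasuazeor.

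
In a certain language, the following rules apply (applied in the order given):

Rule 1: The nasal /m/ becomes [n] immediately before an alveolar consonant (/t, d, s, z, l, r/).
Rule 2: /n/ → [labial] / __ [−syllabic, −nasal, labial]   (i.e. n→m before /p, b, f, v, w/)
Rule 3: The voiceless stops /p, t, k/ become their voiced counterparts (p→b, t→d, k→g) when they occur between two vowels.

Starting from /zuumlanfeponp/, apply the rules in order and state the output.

zuunlamfebomp

Rule 1 (nasal place assimilation): /m/ precedes the alveolar consonant /l/, so it assimilates in place to [n]. /zuumlanfeponp/ → zuunlanfeponp.
Rule 2 (nasal place assimilation): /n/ precedes the labial consonant /f/, so it assimilates in place to [m]. /n/ precedes the labial consonant /p/, so it assimilates in place to [m]. /zuunlanfeponp/ → zuunlamfepomp.
Rule 3 (intervocalic voicing): /p/ is a voiceless stop between vowels /e/ and /o/, so it voices to [b]. /zuunlamfepomp/ → zuunlamfebomp.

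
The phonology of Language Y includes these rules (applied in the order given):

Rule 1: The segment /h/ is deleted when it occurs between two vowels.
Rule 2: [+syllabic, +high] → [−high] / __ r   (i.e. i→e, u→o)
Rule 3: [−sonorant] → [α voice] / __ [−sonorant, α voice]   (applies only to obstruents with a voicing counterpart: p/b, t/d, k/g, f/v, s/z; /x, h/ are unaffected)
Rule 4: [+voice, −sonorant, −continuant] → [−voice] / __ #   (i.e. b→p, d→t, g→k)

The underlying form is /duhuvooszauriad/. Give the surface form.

duuvoozzaoriat

Rule 1 (intervocalic h-deletion): /h/ occurs between vowels /u/ and /u/, so it deletes. /duhuvooszauriad/ → duuvooszauriad.
Rule 2 (pre-rhotic lowering): /u/ is a high vowel immediately before /r/, so it lowers to [o]. /duuvooszauriad/ → duuvooszaoriad.
Rule 3 (regressive voicing assimilation): /s/ precedes the voiced obstruent /z/, so it voices to [z] by assimilation. /duuvooszaoriad/ → duuvoozzaoriad.
Rule 4 (final devoicing): /d/ is a voiced stop in word-final position, so it devoices to [t]. /duuvoozzaoriad/ → duuvoozzaoriat.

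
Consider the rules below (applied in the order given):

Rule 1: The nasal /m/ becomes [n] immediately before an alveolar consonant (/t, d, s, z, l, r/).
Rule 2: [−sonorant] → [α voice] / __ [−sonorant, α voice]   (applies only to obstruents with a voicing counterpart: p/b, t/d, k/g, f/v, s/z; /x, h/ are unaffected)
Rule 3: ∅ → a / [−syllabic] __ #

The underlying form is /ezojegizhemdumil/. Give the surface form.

ezojegishendumila

Rule 1 (nasal place assimilation): /m/ precedes the alveolar consonant /d/, so it assimilates in place to [n]. /ezojegizhemdumil/ → ezojegizhendumil.
Rule 2 (regressive voicing assimilation): /z/ precedes the voiceless obstruent /h/, so it devoices to [s] by assimilation. /ezojegizhendumil/ → ezojegishendumil.
Rule 3 (final a-epenthesis): the form ends in the consonant /l/, so [a] is inserted word-finally. /ezojegishendumil/ → ezojegishendumila.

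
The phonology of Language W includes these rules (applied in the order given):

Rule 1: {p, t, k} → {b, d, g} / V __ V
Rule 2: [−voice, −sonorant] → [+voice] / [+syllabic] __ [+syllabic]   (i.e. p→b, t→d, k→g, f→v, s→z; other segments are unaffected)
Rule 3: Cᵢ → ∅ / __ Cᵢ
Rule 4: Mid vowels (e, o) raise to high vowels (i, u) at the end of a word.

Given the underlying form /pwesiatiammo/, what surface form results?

Rule 1 (intervocalic voicing): /t/ is a voiceless stop between vowels /a/ and /i/, so it voices to [d]. /pwesiatiammo/ → pwesiadiammo.
Rule 2 (intervocalic voicing): /s/ is a voiceless obstruent between vowels /e/ and /i/, so it voices to [z]. /pwesiadiammo/ → pweziadiammo.
Rule 3 (degemination): /mm/ is a geminate; the first /m/ deletes. /pweziadiammo/ → pweziadiamo.
Rule 4 (final vowel raising): /o/ is a mid vowel in word-final position, so it raises to [u]. /pweziadiamo/ → pweziadiamu.

pweziadiamu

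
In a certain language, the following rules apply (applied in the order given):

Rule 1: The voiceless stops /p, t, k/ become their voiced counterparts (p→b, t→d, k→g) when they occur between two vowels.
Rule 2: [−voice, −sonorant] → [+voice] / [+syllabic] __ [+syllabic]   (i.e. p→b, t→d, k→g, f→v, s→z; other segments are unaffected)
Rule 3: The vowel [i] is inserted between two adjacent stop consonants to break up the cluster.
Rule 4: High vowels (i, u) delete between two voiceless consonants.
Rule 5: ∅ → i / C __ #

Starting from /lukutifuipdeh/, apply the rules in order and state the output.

lugudivuipidehi

Rule 1 (intervocalic voicing): /k/ is a voiceless stop between vowels /u/ and /u/, so it voices to [g]. /t/ is a voiceless stop between vowels /u/ and /i/, so it voices to [d]. /lukutifuipdeh/ → lugudifuipdeh.
Rule 2 (intervocalic voicing): /f/ is a voiceless obstruent between vowels /i/ and /u/, so it voices to [v]. /lugudifuipdeh/ → lugudivuipdeh.
Rule 3 (stop-cluster i-epenthesis): /p/ and /d/ form a stop–stop cluster, so [i] is inserted between them. /lugudivuipdeh/ → lugudivuipideh.
Rule 4 (high vowel syncope): no segment meets the environment; /lugudivuipideh/ is unchanged.
Rule 5 (final i-epenthesis): the form ends in the consonant /h/, so [i] is inserted word-finally. /lugudivuipideh/ → lugudivuipidehi.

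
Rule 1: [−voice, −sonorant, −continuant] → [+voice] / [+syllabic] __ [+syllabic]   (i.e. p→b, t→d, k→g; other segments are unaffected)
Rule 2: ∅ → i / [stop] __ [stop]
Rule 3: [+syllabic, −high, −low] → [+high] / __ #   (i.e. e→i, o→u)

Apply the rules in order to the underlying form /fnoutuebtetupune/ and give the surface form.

Rule 1 (intervocalic voicing): /t/ is a voiceless stop between vowels /u/ and /u/, so it voices to [d]. /t/ is a voiceless stop between vowels /e/ and /u/, so it voices to [d]. /p/ is a voiceless stop between vowels /u/ and /u/, so it voices to [b]. /fnoutuebtetupune/ → fnouduebtedubune.
Rule 2 (stop-cluster i-epenthesis): /b/ and /t/ form a stop–stop cluster, so [i] is inserted between them. /fnouduebtedubune/ → fnouduebitedubune.
Rule 3 (final vowel raising): /e/ is a mid vowel in word-final position, so it raises to [i]. /fnouduebitedubune/ → fnouduebitedubuni.

fnouduebitedubuni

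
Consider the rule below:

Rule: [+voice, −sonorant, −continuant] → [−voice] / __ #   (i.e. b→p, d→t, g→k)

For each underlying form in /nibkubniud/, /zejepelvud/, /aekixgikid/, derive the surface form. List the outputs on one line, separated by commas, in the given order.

/nibkubniud/: /d/ is a voiced stop in word-final position, so it devoices to [t]. → [nibkubniut].
/zejepelvud/: /d/ is a voiced stop in word-final position, so it devoices to [t]. → [zejepelvut].
/aekixgikid/: /d/ is a voiced stop in word-final position, so it devoices to [t]. → [aekixgikit].

nibkubniut, zejepelvut, aekixgikit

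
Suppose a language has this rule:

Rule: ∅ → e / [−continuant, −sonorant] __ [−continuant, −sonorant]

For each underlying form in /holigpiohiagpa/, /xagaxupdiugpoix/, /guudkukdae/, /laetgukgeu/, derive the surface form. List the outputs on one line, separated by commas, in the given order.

holigepiohiagepa, xagaxupediugepoix, guudekukedae, laetegukegeu

/holigpiohiagpa/: /g/ and /p/ form a stop–stop cluster, so [e] is inserted between them. /g/ and /p/ form a stop–stop cluster, so [e] is inserted between them. → [holigepiohiagepa].
/xagaxupdiugpoix/: /p/ and /d/ form a stop–stop cluster, so [e] is inserted between them. /g/ and /p/ form a stop–stop cluster, so [e] is inserted between them. → [xagaxupediugepoix].
/guudkukdae/: /d/ and /k/ form a stop–stop cluster, so [e] is inserted between them. /k/ and /d/ form a stop–stop cluster, so [e] is inserted between them. → [guudekukedae].
/laetgukgeu/: /t/ and /g/ form a stop–stop cluster, so [e] is inserted between them. /k/ and /g/ form a stop–stop cluster, so [e] is inserted between them. → [laetegukegeu].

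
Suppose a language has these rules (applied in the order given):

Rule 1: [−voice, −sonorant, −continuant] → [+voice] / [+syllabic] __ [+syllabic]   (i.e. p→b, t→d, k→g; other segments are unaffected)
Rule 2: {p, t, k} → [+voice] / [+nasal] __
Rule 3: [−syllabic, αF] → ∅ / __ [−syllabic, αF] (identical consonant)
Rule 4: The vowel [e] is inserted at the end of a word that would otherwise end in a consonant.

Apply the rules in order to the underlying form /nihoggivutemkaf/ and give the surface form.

Rule 1 (intervocalic voicing): /t/ is a voiceless stop between vowels /u/ and /e/, so it voices to [d]. /nihoggivutemkaf/ → nihoggivudemkaf.
Rule 2 (post-nasal voicing): /k/ is a voiceless stop immediately after the nasal /m/, so it voices to [g]. /nihoggivudemkaf/ → nihoggivudemgaf.
Rule 3 (degemination): /gg/ is a geminate; the first /g/ deletes. /nihoggivudemgaf/ → nihogivudemgaf.
Rule 4 (final e-epenthesis): the form ends in the consonant /f/, so [e] is inserted word-finally. /nihogivudemgaf/ → nihogivudemgafe.

nihogivudemgafe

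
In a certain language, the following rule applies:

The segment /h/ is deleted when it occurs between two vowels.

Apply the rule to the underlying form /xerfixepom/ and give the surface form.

xerfixepom

No segment of /xerfixepom/ meets the structural description of the rule, so the form surfaces unchanged.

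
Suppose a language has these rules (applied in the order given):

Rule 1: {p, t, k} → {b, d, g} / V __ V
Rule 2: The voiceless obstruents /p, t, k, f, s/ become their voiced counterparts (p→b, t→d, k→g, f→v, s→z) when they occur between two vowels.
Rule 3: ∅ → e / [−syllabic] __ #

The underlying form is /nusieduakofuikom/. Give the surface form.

nuzieduagovuigome

Rule 1 (intervocalic voicing): /k/ is a voiceless stop between vowels /a/ and /o/, so it voices to [g]. /k/ is a voiceless stop between vowels /i/ and /o/, so it voices to [g]. /nusieduakofuikom/ → nusieduagofuigom.
Rule 2 (intervocalic voicing): /s/ is a voiceless obstruent between vowels /u/ and /i/, so it voices to [z]. /f/ is a voiceless obstruent between vowels /o/ and /u/, so it voices to [v]. /nusieduagofuigom/ → nuzieduagovuigom.
Rule 3 (final e-epenthesis): the form ends in the consonant /m/, so [e] is inserted word-finally. /nuzieduagovuigom/ → nuzieduagovuigome.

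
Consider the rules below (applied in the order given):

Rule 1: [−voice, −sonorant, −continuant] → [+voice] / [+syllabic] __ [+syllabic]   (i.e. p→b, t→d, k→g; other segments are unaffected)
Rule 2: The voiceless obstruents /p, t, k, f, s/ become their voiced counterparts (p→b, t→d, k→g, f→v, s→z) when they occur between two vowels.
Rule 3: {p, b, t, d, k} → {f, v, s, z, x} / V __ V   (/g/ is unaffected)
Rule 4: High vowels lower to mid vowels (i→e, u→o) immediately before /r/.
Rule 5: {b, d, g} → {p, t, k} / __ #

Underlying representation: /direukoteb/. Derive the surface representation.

Rule 1 (intervocalic voicing): /k/ is a voiceless stop between vowels /u/ and /o/, so it voices to [g]. /t/ is a voiceless stop between vowels /o/ and /e/, so it voices to [d]. /direukoteb/ → direugodeb.
Rule 2 (intervocalic voicing): no segment meets the environment; /direugodeb/ is unchanged.
Rule 3 (intervocalic spirantization): /d/ is a stop between vowels /o/ and /e/, so it spirantizes to the fricative [z]. /direugodeb/ → direugozeb.
Rule 4 (pre-rhotic lowering): /i/ is a high vowel immediately before /r/, so it lowers to [e]. /direugozeb/ → dereugozeb.
Rule 5 (final devoicing): /b/ is a voiced stop in word-final position, so it devoices to [p]. /dereugozeb/ → dereugozep.

dereugozep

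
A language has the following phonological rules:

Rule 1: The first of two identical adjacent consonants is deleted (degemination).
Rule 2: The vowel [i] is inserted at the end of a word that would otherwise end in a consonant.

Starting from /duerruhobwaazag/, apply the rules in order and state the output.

Rule 1 (degemination): /rr/ is a geminate; the first /r/ deletes. /duerruhobwaazag/ → dueruhobwaazag.
Rule 2 (final i-epenthesis): the form ends in the consonant /g/, so [i] is inserted word-finally. /dueruhobwaazag/ → dueruhobwaazagi.

dueruhobwaazagi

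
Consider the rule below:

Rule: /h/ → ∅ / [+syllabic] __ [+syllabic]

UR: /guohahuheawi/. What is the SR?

/h/ occurs between vowels /o/ and /a/, so it deletes.
/h/ occurs between vowels /a/ and /u/, so it deletes.
/h/ occurs between vowels /u/ and /e/, so it deletes.
Surface form: [guoaueawi].

guoaueawi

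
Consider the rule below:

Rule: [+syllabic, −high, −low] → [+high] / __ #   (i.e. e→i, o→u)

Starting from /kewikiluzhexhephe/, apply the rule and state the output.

kewikiluzhexhephi

Scanning /kewikiluzhexhephe/: /e/ at position 2 is not in the conditioning environment; /e/ at position 11 is not in the conditioning environment; /e/ at position 14 is not in the conditioning environment; /e/ is a mid vowel in word-final position, so it raises to [i].
Result: [kewikiluzhexhephi].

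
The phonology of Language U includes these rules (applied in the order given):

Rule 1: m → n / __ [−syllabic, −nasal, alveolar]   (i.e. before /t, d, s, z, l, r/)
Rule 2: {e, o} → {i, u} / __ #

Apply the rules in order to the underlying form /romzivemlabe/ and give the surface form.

ronzivenlabi

Rule 1 (nasal place assimilation): /m/ precedes the alveolar consonant /z/, so it assimilates in place to [n]. /m/ precedes the alveolar consonant /l/, so it assimilates in place to [n]. /romzivemlabe/ → ronzivenlabe.
Rule 2 (final vowel raising): /e/ is a mid vowel in word-final position, so it raises to [i]. /ronzivenlabe/ → ronzivenlabi.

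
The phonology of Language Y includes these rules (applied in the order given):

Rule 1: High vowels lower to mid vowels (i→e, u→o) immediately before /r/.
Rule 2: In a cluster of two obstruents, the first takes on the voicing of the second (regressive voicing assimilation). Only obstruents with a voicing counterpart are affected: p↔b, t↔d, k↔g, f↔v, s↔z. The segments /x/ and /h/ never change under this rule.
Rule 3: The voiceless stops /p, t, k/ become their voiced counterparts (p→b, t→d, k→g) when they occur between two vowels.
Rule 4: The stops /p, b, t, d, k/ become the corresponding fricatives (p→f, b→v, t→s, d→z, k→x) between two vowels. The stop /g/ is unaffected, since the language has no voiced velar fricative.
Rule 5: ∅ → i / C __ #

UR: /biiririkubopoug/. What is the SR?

Rule 1 (pre-rhotic lowering): /i/ is a high vowel immediately before /r/, so it lowers to [e]. /i/ is a high vowel immediately before /r/, so it lowers to [e]. /biiririkubopoug/ → biererikubopoug.
Rule 2 (regressive voicing assimilation): no segment meets the environment; /biererikubopoug/ is unchanged.
Rule 3 (intervocalic voicing): /k/ is a voiceless stop between vowels /i/ and /u/, so it voices to [g]. /p/ is a voiceless stop between vowels /o/ and /o/, so it voices to [b]. /biererikubopoug/ → biereriguboboug.
Rule 4 (intervocalic spirantization): /b/ is a stop between vowels /u/ and /o/, so it spirantizes to the fricative [v]. /b/ is a stop between vowels /o/ and /o/, so it spirantizes to the fricative [v]. /biereriguboboug/ → biereriguvovoug.
Rule 5 (final i-epenthesis): the form ends in the consonant /g/, so [i] is inserted word-finally. /biereriguvovoug/ → biereriguvovougi.

biereriguvovougi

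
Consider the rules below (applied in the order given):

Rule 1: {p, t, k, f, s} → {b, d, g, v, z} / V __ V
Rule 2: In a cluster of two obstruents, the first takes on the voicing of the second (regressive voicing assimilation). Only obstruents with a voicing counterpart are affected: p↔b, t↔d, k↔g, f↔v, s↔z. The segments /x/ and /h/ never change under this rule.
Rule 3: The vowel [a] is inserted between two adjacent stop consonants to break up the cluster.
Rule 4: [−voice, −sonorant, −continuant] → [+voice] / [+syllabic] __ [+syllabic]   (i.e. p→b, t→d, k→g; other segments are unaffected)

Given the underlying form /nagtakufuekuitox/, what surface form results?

Rule 1 (intervocalic voicing): /k/ is a voiceless obstruent between vowels /a/ and /u/, so it voices to [g]. /f/ is a voiceless obstruent between vowels /u/ and /u/, so it voices to [v]. /k/ is a voiceless obstruent between vowels /e/ and /u/, so it voices to [g]. /t/ is a voiceless obstruent between vowels /i/ and /o/, so it voices to [d]. /nagtakufuekuitox/ → nagtaguvueguidox.
Rule 2 (regressive voicing assimilation): /g/ precedes the voiceless obstruent /t/, so it devoices to [k] by assimilation. /nagtaguvueguidox/ → naktaguvueguidox.
Rule 3 (stop-cluster a-epenthesis): /k/ and /t/ form a stop–stop cluster, so [a] is inserted between them. /naktaguvueguidox/ → nakataguvueguidox.
Rule 4 (intervocalic voicing): /k/ is a voiceless stop between vowels /a/ and /a/, so it voices to [g]. /t/ is a voiceless stop between vowels /a/ and /a/, so it voices to [d]. /nakataguvueguidox/ → nagadaguvueguidox.

nagadaguvueguidox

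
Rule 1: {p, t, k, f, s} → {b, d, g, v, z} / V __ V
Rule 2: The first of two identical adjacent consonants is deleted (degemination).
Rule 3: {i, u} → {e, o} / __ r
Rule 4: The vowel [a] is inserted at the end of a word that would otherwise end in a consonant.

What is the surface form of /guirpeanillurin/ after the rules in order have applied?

guerpeanilorina

Rule 1 (intervocalic voicing): no segment meets the environment; /guirpeanillurin/ is unchanged.
Rule 2 (degemination): /ll/ is a geminate; the first /l/ deletes. /guirpeanillurin/ → guirpeanilurin.
Rule 3 (pre-rhotic lowering): /i/ is a high vowel immediately before /r/, so it lowers to [e]. /u/ is a high vowel immediately before /r/, so it lowers to [o]. /guirpeanilurin/ → guerpeanilorin.
Rule 4 (final a-epenthesis): the form ends in the consonant /n/, so [a] is inserted word-finally. /guerpeanilorin/ → guerpeanilorina.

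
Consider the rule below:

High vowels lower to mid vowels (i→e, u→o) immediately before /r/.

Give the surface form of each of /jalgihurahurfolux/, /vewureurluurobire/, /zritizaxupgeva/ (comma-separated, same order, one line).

jalgihorahorfolux, veworeorluorobere, zritizaxupgeva

/jalgihurahurfolux/: /u/ is a high vowel immediately before /r/, so it lowers to [o]. /u/ is a high vowel immediately before /r/, so it lowers to [o]. → [jalgihorahorfolux].
/vewureurluurobire/: /u/ is a high vowel immediately before /r/, so it lowers to [o]. /u/ is a high vowel immediately before /r/, so it lowers to [o]. /u/ is a high vowel immediately before /r/, so it lowers to [o]. /i/ is a high vowel immediately before /r/, so it lowers to [e]. → [veworeorluorobere].
/zritizaxupgeva/: the rule's environment is not met; surfaces unchanged as [zritizaxupgeva].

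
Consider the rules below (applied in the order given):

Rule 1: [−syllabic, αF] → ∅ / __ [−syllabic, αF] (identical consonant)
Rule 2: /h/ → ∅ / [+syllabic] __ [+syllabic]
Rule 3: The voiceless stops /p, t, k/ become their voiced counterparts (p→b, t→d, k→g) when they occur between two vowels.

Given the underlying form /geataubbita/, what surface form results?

geadaubida

Rule 1 (degemination): /bb/ is a geminate; the first /b/ deletes. /geataubbita/ → geataubita.
Rule 2 (intervocalic h-deletion): no segment meets the environment; /geataubita/ is unchanged.
Rule 3 (intervocalic voicing): /t/ is a voiceless stop between vowels /a/ and /a/, so it voices to [d]. /t/ is a voiceless stop between vowels /i/ and /a/, so it voices to [d]. /geataubita/ → geadaubida.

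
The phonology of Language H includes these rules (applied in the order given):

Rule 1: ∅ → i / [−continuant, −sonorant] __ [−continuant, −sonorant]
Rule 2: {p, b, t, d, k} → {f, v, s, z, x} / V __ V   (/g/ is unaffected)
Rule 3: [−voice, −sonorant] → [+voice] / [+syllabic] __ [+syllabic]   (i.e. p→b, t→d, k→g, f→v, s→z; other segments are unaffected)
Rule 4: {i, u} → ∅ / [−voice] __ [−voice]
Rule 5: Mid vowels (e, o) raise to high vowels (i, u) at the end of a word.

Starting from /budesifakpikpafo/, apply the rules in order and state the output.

Rule 1 (stop-cluster i-epenthesis): /k/ and /p/ form a stop–stop cluster, so [i] is inserted between them. /k/ and /p/ form a stop–stop cluster, so [i] is inserted between them. /budesifakpikpafo/ → budesifakipikipafo.
Rule 2 (intervocalic spirantization): /d/ is a stop between vowels /u/ and /e/, so it spirantizes to the fricative [z]. /k/ is a stop between vowels /a/ and /i/, so it spirantizes to the fricative [x]. /p/ is a stop between vowels /i/ and /i/, so it spirantizes to the fricative [f]. /k/ is a stop between vowels /i/ and /i/, so it spirantizes to the fricative [x]. /p/ is a stop between vowels /i/ and /a/, so it spirantizes to the fricative [f]. /budesifakipikipafo/ → buzesifaxifixifafo.
Rule 3 (intervocalic voicing): /s/ is a voiceless obstruent between vowels /e/ and /i/, so it voices to [z]. /f/ is a voiceless obstruent between vowels /i/ and /a/, so it voices to [v]. /f/ is a voiceless obstruent between vowels /i/ and /i/, so it voices to [v]. /f/ is a voiceless obstruent between vowels /i/ and /a/, so it voices to [v]. /f/ is a voiceless obstruent between vowels /a/ and /o/, so it voices to [v]. /buzesifaxifixifafo/ → buzezivaxivixivavo.
Rule 4 (high vowel syncope): no segment meets the environment; /buzezivaxivixivavo/ is unchanged.
Rule 5 (final vowel raising): /o/ is a mid vowel in word-final position, so it raises to [u]. /buzezivaxivixivavo/ → buzezivaxivixivavu.

buzezivaxivixivavu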